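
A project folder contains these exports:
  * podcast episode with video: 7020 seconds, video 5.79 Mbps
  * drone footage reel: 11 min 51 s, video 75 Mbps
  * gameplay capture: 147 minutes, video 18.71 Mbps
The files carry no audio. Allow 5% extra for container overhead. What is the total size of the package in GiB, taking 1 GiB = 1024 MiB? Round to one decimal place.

podcast episode with video: 5.790 Mbps × 7020 s × 1.05 = 42678.1 Mb
drone footage reel: 75.000 Mbps × 711 s × 1.05 = 55991.2 Mb
gameplay capture: 18.710 Mbps × 8820 s × 1.05 = 173273.3 Mb
Total: 271942.7 Mb = 33992.8 MB.
= 31.66 GiB.

31.7 GiB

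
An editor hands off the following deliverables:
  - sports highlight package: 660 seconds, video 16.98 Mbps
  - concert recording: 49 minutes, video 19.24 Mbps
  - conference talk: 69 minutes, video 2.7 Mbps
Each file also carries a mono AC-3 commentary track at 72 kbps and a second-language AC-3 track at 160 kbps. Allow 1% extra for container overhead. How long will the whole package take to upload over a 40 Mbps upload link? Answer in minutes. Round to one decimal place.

Audio total: 72 + 160 = 232 kbps = 0.232 Mbps.
sports highlight package: 17.212 Mbps × 660 s × 1.01 = 11473.5 Mb
concert recording: 19.472 Mbps × 2940 s × 1.01 = 57820.2 Mb
conference talk: 2.932 Mbps × 4140 s × 1.01 = 12259.9 Mb
Total: 81553.5 Mb = 10194.2 MB.
At 40 Mbps: 81553.5 / 40 = 2039 s ≈ 34 minutes.

34.0 minutes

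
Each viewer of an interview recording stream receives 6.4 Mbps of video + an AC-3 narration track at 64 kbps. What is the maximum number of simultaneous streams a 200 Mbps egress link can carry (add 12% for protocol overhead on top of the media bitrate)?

27

Audio: 64 kbps = 0.064 Mbps.
Per-viewer media rate: 6.464 Mbps.
On the wire with 12% overhead: 7.240 Mbps.
200 Mbps = 200.0 Mbps; 200.0 / 7.240 = 27.63 → 27 viewers.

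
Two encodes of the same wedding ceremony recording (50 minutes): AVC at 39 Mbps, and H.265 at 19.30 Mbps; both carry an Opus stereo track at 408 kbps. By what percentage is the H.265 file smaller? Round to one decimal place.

50.0%

50 min = 3000 s
Audio: 408 kbps = 0.408 Mbps.
AVC: 39.408 Mbps × 3000 s = 118224.0 Mb = 14.778 GB.
H.265: 19.708 Mbps × 3000 s = 59124.0 Mb = 7.391 GB.
Reduction: (1 − 7.391/14.778) × 100 = 49.99%.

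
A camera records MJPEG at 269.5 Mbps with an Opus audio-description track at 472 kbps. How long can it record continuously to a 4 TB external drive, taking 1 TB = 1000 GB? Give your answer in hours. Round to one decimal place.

Audio: 472 kbps = 0.472 Mbps.
Total bitrate: 269.5 + 0.472 = 269.972 Mbps.
Capacity: 4 TB = 32,000,000 Mb.
Recording time: 32,000,000 / 269.972 = 118,531 s ≈ 32.9 hours.

32.9 hours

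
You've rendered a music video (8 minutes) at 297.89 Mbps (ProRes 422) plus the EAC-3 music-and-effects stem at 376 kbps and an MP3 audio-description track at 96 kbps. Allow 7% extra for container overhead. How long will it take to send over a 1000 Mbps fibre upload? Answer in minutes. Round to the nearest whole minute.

8 min = 480 s
Audio total: 376 + 96 = 472 kbps = 0.472 Mbps.
Total bitrate: 298.362 Mbps.
File: 298.362 Mbps × 480 s = 143213.8 Mb.
With 7% container overhead: ×1.07. → 153238.7 Mb.
At 1000 Mbps: 153238.7 / 1000 = 153.2 s ≈ 2.55 minutes.

3 minutes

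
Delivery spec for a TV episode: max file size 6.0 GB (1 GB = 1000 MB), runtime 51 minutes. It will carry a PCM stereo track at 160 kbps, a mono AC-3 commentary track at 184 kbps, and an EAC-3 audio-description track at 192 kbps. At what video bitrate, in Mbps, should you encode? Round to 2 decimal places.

15.15 Mbps

Budget: 6.0 GB = 48000.0 Mb.
51 min = 3060 s
Total bitrate budget: 48000.0 Mb / 3060 s = 15.686 Mbps.
Audio total: 160 + 184 + 192 = 536 kbps = 0.536 Mbps.
Video: 15.686 − 0.536 = 15.150 Mbps.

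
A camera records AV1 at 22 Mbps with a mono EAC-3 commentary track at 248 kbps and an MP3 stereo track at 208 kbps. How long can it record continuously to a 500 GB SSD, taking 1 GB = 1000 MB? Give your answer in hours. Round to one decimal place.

Audio total: 248 + 208 = 456 kbps = 0.456 Mbps.
Total bitrate: 22 + 0.456 = 22.456 Mbps.
Capacity: 500 GB = 4,000,000 Mb.
Recording time: 4,000,000 / 22.456 = 178,126 s ≈ 49.5 hours.

49.5 hours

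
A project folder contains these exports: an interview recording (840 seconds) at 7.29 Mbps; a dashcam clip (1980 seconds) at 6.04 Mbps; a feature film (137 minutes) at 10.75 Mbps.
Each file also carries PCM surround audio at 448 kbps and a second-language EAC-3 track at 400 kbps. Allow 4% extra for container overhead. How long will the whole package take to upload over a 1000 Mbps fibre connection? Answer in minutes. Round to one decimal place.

2.0 minutes

Audio total: 448 + 400 = 848 kbps = 0.848 Mbps.
interview recording: 8.138 Mbps × 840 s × 1.04 = 7109.4 Mb
dashcam clip: 6.888 Mbps × 1980 s × 1.04 = 14183.8 Mb
feature film: 11.598 Mbps × 8220 s × 1.04 = 99149.0 Mb
Total: 120442.1 Mb = 15055.3 MB.
At 1000 Mbps: 120442.1 / 1000 = 120 s ≈ 2.01 minutes.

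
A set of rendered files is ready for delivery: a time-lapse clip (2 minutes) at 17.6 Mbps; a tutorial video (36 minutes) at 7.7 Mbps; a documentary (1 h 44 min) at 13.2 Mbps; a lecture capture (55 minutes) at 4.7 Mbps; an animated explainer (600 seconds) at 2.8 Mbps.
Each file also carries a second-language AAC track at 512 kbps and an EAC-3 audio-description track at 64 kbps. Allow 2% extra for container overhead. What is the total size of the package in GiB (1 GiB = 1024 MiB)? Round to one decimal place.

14.9 GiB

Audio total: 512 + 64 = 576 kbps = 0.576 Mbps.
time-lapse clip: 18.176 Mbps × 120 s × 1.02 = 2224.7 Mb
tutorial video: 8.276 Mbps × 2160 s × 1.02 = 18233.7 Mb
documentary: 13.776 Mbps × 6240 s × 1.02 = 87681.5 Mb
lecture capture: 5.276 Mbps × 3300 s × 1.02 = 17759.0 Mb
animated explainer: 3.376 Mbps × 600 s × 1.02 = 2066.1 Mb
Total: 127965.0 Mb = 15995.6 MB.
= 14.90 GiB.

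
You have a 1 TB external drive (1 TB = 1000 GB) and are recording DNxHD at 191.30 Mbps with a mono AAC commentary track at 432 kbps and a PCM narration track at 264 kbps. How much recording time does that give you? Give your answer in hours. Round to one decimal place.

11.6 hours

Audio total: 432 + 264 = 696 kbps = 0.696 Mbps.
Total bitrate: 191.30 + 0.696 = 191.996 Mbps.
Capacity: 1 TB = 8,000,000 Mb.
Recording time: 8,000,000 / 191.996 = 41,668 s ≈ 11.6 hours.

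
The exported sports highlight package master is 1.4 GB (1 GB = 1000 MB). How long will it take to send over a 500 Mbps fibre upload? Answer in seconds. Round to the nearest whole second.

22 seconds

File: 1.4 GB = 11200.0 Mb.
At 500 Mbps: 11200.0 / 500 = 22.4 s ≈ 22.4 seconds.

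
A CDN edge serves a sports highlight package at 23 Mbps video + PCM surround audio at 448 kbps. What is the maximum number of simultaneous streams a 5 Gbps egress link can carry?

Audio: 448 kbps = 0.448 Mbps.
Per-viewer media rate: 23.448 Mbps.
5 Gbps = 5,000 Mbps; 5,000 / 23.448 = 213.24 → 213 viewers.

213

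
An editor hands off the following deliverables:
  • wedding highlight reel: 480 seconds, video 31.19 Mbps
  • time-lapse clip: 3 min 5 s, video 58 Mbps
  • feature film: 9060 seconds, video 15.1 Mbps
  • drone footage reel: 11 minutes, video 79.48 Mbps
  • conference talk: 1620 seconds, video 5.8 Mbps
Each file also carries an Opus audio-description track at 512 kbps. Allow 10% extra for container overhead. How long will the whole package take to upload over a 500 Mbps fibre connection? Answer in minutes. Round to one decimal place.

Audio: 512 kbps = 0.512 Mbps.
wedding highlight reel: 31.702 Mbps × 480 s × 1.10 = 16738.7 Mb
time-lapse clip: 58.512 Mbps × 185 s × 1.10 = 11907.2 Mb
feature film: 15.612 Mbps × 9060 s × 1.10 = 155589.2 Mb
drone footage reel: 79.992 Mbps × 660 s × 1.10 = 58074.2 Mb
conference talk: 6.312 Mbps × 1620 s × 1.10 = 11248.0 Mb
Total: 253557.2 Mb = 31694.7 MB.
At 500 Mbps: 253557.2 / 500 = 507 s ≈ 8.45 minutes.

8.5 minutes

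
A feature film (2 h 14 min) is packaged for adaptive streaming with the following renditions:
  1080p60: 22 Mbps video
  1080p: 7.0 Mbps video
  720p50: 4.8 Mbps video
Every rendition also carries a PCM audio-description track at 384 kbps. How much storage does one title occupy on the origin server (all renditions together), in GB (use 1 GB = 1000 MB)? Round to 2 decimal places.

2 h 14 min = 134 min = 8040 s
Audio: 384 kbps = 0.384 Mbps.
Sum of rendition bitrates: (22+0.384) + (7.0+0.384) + (4.8+0.384) = 34.952 Mbps.
× 8040 s = 281,014 Mb = 35,127 MB = 35.13 GB.

35.13 GB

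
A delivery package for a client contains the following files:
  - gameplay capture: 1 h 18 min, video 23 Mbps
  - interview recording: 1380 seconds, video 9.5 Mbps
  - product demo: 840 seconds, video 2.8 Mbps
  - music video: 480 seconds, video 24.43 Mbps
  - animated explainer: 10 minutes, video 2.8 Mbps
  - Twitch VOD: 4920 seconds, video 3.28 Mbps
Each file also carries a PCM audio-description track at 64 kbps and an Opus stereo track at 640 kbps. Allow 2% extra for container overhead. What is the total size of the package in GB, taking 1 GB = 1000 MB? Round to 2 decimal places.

20.62 GB

Audio total: 64 + 640 = 704 kbps = 0.704 Mbps.
gameplay capture: 23.704 Mbps × 4680 s × 1.02 = 113153.4 Mb
interview recording: 10.204 Mbps × 1380 s × 1.02 = 14363.2 Mb
product demo: 3.504 Mbps × 840 s × 1.02 = 3002.2 Mb
music video: 25.134 Mbps × 480 s × 1.02 = 12305.6 Mb
animated explainer: 3.504 Mbps × 600 s × 1.02 = 2144.4 Mb
Twitch VOD: 3.984 Mbps × 4920 s × 1.02 = 19993.3 Mb
Total: 164962.2 Mb = 20620.3 MB.
= 20.62 GB.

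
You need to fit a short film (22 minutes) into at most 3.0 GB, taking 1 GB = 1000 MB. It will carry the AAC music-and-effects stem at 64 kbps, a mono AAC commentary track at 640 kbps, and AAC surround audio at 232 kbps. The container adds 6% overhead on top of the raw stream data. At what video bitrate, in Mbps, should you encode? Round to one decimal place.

16.2 Mbps

Budget: 3.0 GB = 24000.0 Mb.
Stream payload after overhead: 24000.0 / 1.06 = 22641.5 Mb.
22 min = 1320 s
Total bitrate budget: 22641.5 Mb / 1320 s = 17.153 Mbps.
Audio total: 64 + 640 + 232 = 936 kbps = 0.936 Mbps.
Video: 17.153 − 0.936 = 16.217 Mbps.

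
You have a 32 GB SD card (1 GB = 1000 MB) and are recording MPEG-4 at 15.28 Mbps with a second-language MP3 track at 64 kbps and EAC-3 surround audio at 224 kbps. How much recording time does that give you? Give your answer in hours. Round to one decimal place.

Audio total: 64 + 224 = 288 kbps = 0.288 Mbps.
Total bitrate: 15.28 + 0.288 = 15.568 Mbps.
Capacity: 32 GB = 256,000 Mb.
Recording time: 256,000 / 15.568 = 16,444 s ≈ 4.57 hours.

4.6 hours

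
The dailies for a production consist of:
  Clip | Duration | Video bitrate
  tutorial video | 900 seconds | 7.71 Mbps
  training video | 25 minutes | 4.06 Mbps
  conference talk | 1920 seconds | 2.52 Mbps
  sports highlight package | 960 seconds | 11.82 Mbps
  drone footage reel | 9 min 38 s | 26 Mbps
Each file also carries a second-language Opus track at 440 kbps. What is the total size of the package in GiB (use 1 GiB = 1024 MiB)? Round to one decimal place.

5.5 GiB

Audio: 440 kbps = 0.440 Mbps.
tutorial video: 8.150 Mbps × 900 s = 7335.0 Mb
training video: 4.500 Mbps × 1500 s = 6750.0 Mb
conference talk: 2.960 Mbps × 1920 s = 5683.2 Mb
sports highlight package: 12.260 Mbps × 960 s = 11769.6 Mb
drone footage reel: 26.440 Mbps × 578 s = 15282.3 Mb
Total: 46820.1 Mb = 5852.5 MB.
= 5.451 GiB.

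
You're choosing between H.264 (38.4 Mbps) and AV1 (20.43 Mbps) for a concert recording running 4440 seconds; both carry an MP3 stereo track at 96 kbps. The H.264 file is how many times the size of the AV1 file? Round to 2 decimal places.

Audio: 96 kbps = 0.096 Mbps.
H.264: 38.496 Mbps × 4440 s = 170922.2 Mb = 21.365 GB.
AV1: 20.526 Mbps × 4440 s = 91135.4 Mb = 11.392 GB.
Ratio: 21.365 / 11.392 = 1.875.

1.88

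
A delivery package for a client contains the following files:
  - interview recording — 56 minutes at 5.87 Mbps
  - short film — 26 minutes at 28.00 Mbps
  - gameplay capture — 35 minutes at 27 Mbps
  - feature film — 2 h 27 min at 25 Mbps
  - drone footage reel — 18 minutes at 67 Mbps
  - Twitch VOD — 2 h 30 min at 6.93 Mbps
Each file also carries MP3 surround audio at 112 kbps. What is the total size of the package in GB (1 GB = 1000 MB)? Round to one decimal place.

59.8 GB

Audio: 112 kbps = 0.112 Mbps.
interview recording: 5.982 Mbps × 3360 s = 20099.5 Mb
short film: 28.112 Mbps × 1560 s = 43854.7 Mb
gameplay capture: 27.112 Mbps × 2100 s = 56935.2 Mb
feature film: 25.112 Mbps × 8820 s = 221487.8 Mb
drone footage reel: 67.112 Mbps × 1080 s = 72481.0 Mb
Twitch VOD: 7.042 Mbps × 9000 s = 63378.0 Mb
Total: 478236.2 Mb = 59779.5 MB.
= 59.78 GB.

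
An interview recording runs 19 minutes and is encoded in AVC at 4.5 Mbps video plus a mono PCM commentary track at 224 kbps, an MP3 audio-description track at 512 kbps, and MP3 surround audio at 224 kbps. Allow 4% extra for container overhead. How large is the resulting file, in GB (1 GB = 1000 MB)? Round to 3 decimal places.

19 min = 1140 s
Audio total: 224 + 512 + 224 = 960 kbps = 0.960 Mbps.
Total bitrate: 4.5 + 0.960 = 5.460 Mbps.
Stream data: 5.460 Mbps × 1140 s = 6224.4 Mb.
With 4% container overhead: ×1.04.
6,473 Mb ÷ 8 = 809.2 MB → 0.8092 GB.

0.809 GB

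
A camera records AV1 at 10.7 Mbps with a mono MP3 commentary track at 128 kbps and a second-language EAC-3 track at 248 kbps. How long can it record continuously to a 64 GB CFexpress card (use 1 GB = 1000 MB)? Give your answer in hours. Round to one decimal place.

Audio total: 128 + 248 = 376 kbps = 0.376 Mbps.
Total bitrate: 10.7 + 0.376 = 11.076 Mbps.
Capacity: 64 GB = 512,000 Mb.
Recording time: 512,000 / 11.076 = 46,226 s ≈ 12.8 hours.

12.8 hours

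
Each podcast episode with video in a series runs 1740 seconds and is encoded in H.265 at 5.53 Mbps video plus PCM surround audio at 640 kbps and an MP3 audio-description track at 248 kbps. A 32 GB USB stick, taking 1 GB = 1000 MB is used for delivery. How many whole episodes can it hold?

22

Audio total: 640 + 248 = 888 kbps = 0.888 Mbps.
Total bitrate: 6.418 Mbps.
Per item: 6.418 Mbps × 1740 s = 11,167 Mb = 1,396 MB.
Capacity: 32 GB = 256,000 Mb; 22.92 items → 22 complete.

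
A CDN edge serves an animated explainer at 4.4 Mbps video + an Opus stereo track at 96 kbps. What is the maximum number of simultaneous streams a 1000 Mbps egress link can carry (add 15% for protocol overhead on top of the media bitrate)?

Audio: 96 kbps = 0.096 Mbps.
Per-viewer media rate: 4.496 Mbps.
On the wire with 15% overhead: 5.170 Mbps.
1000 Mbps = 1,000 Mbps; 1,000 / 5.170 = 193.41 → 193 viewers.

193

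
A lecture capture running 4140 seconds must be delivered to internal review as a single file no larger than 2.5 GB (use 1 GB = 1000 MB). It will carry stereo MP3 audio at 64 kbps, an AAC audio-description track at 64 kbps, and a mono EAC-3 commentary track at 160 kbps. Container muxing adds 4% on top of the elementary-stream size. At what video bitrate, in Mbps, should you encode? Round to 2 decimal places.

4.36 Mbps

Budget: 2.5 GB = 20000.0 Mb.
Stream payload after overhead: 20000.0 / 1.04 = 19230.8 Mb.
Total bitrate budget: 19230.8 Mb / 4140 s = 4.645 Mbps.
Audio total: 64 + 64 + 160 = 288 kbps = 0.288 Mbps.
Video: 4.645 − 0.288 = 4.357 Mbps.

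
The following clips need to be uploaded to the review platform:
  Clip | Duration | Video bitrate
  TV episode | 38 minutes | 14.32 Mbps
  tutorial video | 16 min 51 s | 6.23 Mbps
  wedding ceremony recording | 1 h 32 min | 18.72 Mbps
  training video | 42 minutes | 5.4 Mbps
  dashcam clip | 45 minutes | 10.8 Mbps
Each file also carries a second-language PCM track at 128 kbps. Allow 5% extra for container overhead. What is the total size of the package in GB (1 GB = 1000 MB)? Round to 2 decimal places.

Audio: 128 kbps = 0.128 Mbps.
TV episode: 14.448 Mbps × 2280 s × 1.05 = 34588.5 Mb
tutorial video: 6.358 Mbps × 1011 s × 1.05 = 6749.3 Mb
wedding ceremony recording: 18.848 Mbps × 5520 s × 1.05 = 109243.0 Mb
training video: 5.528 Mbps × 2520 s × 1.05 = 14627.1 Mb
dashcam clip: 10.928 Mbps × 2700 s × 1.05 = 30980.9 Mb
Total: 196188.8 Mb = 24523.6 MB.
= 24.52 GB.

24.52 GB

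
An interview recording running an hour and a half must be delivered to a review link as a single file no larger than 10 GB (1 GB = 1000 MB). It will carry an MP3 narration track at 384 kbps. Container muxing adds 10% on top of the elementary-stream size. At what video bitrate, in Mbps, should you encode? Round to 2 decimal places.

13.08 Mbps

Budget: 10 GB = 80000.0 Mb.
Stream payload after overhead: 80000.0 / 1.10 = 72727.3 Mb.
1.5 h = 5400 s
Total bitrate budget: 72727.3 Mb / 5400 s = 13.468 Mbps.
Audio: 384 kbps = 0.384 Mbps.
Video: 13.468 − 0.384 = 13.084 Mbps.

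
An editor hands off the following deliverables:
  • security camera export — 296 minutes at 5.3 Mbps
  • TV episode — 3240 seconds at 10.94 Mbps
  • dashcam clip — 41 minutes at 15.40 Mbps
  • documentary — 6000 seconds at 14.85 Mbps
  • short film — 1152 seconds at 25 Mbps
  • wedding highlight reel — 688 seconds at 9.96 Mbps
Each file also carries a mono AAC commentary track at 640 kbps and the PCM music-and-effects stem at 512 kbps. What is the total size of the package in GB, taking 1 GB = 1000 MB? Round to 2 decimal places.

Audio total: 640 + 512 = 1152 kbps = 1.152 Mbps.
security camera export: 6.452 Mbps × 17760 s = 114587.5 Mb
TV episode: 12.092 Mbps × 3240 s = 39178.1 Mb
dashcam clip: 16.552 Mbps × 2460 s = 40717.9 Mb
documentary: 16.002 Mbps × 6000 s = 96012.0 Mb
short film: 26.152 Mbps × 1152 s = 30127.1 Mb
wedding highlight reel: 11.112 Mbps × 688 s = 7645.1 Mb
Total: 328267.7 Mb = 41033.5 MB.
= 41.03 GB.

41.03 GB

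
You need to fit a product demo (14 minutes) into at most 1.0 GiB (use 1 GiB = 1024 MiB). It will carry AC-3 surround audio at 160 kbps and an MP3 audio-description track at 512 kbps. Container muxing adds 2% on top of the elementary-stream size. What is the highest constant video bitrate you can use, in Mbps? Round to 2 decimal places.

9.35 Mbps

Budget: 1.0 GiB = 8589.9 Mb.
Stream payload after overhead: 8589.9 / 1.02 = 8421.5 Mb.
14 min = 840 s
Total bitrate budget: 8421.5 Mb / 840 s = 10.026 Mbps.
Audio total: 160 + 512 = 672 kbps = 0.672 Mbps.
Video: 10.026 − 0.672 = 9.354 Mbps.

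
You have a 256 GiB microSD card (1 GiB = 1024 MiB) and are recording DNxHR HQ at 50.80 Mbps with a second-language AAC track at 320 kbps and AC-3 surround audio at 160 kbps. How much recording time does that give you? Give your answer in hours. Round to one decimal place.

Audio total: 320 + 160 = 480 kbps = 0.480 Mbps.
Total bitrate: 50.80 + 0.480 = 51.280 Mbps.
Capacity: 256 GiB = 2,199,023 Mb.
Recording time: 2,199,023 / 51.280 = 42,883 s ≈ 11.9 hours.

11.9 hours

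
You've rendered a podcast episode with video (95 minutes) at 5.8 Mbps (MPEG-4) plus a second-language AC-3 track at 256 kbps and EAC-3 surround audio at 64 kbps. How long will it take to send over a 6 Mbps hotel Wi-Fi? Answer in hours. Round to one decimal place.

95 min = 5700 s
Audio total: 256 + 64 = 320 kbps = 0.320 Mbps.
Total bitrate: 6.120 Mbps.
File: 6.120 Mbps × 5700 s = 34884.0 Mb.
At 6 Mbps: 34884.0 / 6 = 5814.0 s ≈ 1.61 hours.

1.6 hours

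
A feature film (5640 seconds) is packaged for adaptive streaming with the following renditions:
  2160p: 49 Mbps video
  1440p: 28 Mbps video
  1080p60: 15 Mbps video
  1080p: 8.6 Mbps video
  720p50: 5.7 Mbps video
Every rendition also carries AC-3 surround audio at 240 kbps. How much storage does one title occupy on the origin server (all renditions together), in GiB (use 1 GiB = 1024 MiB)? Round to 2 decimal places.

70.58 GiB

Audio: 240 kbps = 0.240 Mbps.
Sum of rendition bitrates: (49+0.240) + (28+0.240) + (15+0.240) + (8.6+0.240) + (5.7+0.240) = 107.500 Mbps.
× 5640 s = 606,300 Mb = 75,788 MB = 70.58 GiB.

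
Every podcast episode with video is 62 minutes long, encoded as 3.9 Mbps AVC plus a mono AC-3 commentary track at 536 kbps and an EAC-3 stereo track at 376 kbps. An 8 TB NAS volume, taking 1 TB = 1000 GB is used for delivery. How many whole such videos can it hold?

62 min = 3720 s
Audio total: 536 + 376 = 912 kbps = 0.912 Mbps.
Total bitrate: 4.812 Mbps.
Per item: 4.812 Mbps × 3720 s = 17,901 Mb = 2,238 MB.
Capacity: 8 TB = 64,000,000 Mb; 3575.29 items → 3575 complete.

3575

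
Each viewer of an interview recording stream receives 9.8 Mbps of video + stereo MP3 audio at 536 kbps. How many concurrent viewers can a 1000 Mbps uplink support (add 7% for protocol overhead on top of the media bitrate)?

Audio: 536 kbps = 0.536 Mbps.
Per-viewer media rate: 10.336 Mbps.
On the wire with 7% overhead: 11.060 Mbps.
1000 Mbps = 1,000 Mbps; 1,000 / 11.060 = 90.42 → 90 viewers.

90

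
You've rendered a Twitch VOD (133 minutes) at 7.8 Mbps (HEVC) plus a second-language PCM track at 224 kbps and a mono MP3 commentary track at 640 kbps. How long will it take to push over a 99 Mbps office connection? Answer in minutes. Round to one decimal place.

133 min = 7980 s
Audio total: 224 + 640 = 864 kbps = 0.864 Mbps.
Total bitrate: 8.664 Mbps.
File: 8.664 Mbps × 7980 s = 69138.7 Mb.
At 99 Mbps: 69138.7 / 99 = 698.4 s ≈ 11.6 minutes.

11.6 minutes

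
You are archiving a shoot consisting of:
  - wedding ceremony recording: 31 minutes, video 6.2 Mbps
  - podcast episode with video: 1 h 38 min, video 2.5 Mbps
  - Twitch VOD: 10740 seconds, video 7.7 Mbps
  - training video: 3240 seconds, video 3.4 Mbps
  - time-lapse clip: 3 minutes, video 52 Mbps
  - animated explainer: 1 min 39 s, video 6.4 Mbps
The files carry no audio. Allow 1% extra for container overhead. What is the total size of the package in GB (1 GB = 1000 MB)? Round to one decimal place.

16.4 GB

wedding ceremony recording: 6.200 Mbps × 1860 s × 1.01 = 11647.3 Mb
podcast episode with video: 2.500 Mbps × 5880 s × 1.01 = 14847.0 Mb
Twitch VOD: 7.700 Mbps × 10740 s × 1.01 = 83525.0 Mb
training video: 3.400 Mbps × 3240 s × 1.01 = 11126.2 Mb
time-lapse clip: 52.000 Mbps × 180 s × 1.01 = 9453.6 Mb
animated explainer: 6.400 Mbps × 99 s × 1.01 = 639.9 Mb
Total: 131239.0 Mb = 16404.9 MB.
= 16.40 GB.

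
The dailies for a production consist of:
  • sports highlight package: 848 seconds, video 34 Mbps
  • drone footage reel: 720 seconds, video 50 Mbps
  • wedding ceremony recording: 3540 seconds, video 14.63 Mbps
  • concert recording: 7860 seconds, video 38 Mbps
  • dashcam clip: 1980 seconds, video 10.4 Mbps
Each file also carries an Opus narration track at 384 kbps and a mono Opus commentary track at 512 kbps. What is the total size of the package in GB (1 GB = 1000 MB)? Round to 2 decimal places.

Audio total: 384 + 512 = 896 kbps = 0.896 Mbps.
sports highlight package: 34.896 Mbps × 848 s = 29591.8 Mb
drone footage reel: 50.896 Mbps × 720 s = 36645.1 Mb
wedding ceremony recording: 15.526 Mbps × 3540 s = 54962.0 Mb
concert recording: 38.896 Mbps × 7860 s = 305722.6 Mb
dashcam clip: 11.296 Mbps × 1980 s = 22366.1 Mb
Total: 449287.6 Mb = 56161.0 MB.
= 56.16 GB.

56.16 GB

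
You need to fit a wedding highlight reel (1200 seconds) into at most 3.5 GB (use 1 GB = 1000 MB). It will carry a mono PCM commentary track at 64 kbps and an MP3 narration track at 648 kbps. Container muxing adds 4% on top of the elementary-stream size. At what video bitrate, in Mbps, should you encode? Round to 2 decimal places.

Budget: 3.5 GB = 28000.0 Mb.
Stream payload after overhead: 28000.0 / 1.04 = 26923.1 Mb.
Total bitrate budget: 26923.1 Mb / 1200 s = 22.436 Mbps.
Audio total: 64 + 648 = 712 kbps = 0.712 Mbps.
Video: 22.436 − 0.712 = 21.724 Mbps.

21.72 Mbps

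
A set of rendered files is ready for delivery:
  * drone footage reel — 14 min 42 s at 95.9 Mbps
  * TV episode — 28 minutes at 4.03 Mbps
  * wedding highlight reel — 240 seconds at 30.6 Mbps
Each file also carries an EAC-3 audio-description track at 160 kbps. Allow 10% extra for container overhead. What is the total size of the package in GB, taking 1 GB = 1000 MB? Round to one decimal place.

13.6 GB

Audio: 160 kbps = 0.160 Mbps.
drone footage reel: 96.060 Mbps × 882 s × 1.10 = 93197.4 Mb
TV episode: 4.190 Mbps × 1680 s × 1.10 = 7743.1 Mb
wedding highlight reel: 30.760 Mbps × 240 s × 1.10 = 8120.6 Mb
Total: 109061.2 Mb = 13632.6 MB.
= 13.63 GB.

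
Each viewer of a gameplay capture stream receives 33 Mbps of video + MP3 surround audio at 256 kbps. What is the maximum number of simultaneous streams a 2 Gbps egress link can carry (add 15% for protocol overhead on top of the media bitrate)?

52

Audio: 256 kbps = 0.256 Mbps.
Per-viewer media rate: 33.256 Mbps.
On the wire with 15% overhead: 38.244 Mbps.
2 Gbps = 2,000 Mbps; 2,000 / 38.244 = 52.30 → 52 viewers.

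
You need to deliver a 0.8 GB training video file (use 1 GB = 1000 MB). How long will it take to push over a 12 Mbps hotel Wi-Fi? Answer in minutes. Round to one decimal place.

File: 0.8 GB = 6400.0 Mb.
At 12 Mbps: 6400.0 / 12 = 533.3 s ≈ 8.89 minutes.

8.9 minutes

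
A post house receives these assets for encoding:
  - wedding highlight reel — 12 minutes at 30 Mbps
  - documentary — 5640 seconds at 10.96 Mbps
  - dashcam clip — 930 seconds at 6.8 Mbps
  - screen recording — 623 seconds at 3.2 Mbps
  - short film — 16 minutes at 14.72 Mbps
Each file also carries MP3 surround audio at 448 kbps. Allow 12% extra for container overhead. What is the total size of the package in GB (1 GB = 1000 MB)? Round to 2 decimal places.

15.38 GB

Audio: 448 kbps = 0.448 Mbps.
wedding highlight reel: 30.448 Mbps × 720 s × 1.12 = 24553.3 Mb
documentary: 11.408 Mbps × 5640 s × 1.12 = 72062.1 Mb
dashcam clip: 7.248 Mbps × 930 s × 1.12 = 7549.5 Mb
screen recording: 3.648 Mbps × 623 s × 1.12 = 2545.4 Mb
short film: 15.168 Mbps × 960 s × 1.12 = 16308.6 Mb
Total: 123018.9 Mb = 15377.4 MB.
= 15.38 GB.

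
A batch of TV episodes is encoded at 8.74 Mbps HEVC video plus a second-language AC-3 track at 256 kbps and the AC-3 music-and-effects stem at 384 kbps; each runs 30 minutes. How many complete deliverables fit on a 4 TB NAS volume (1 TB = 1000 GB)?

30 min = 1800 s
Audio total: 256 + 384 = 640 kbps = 0.640 Mbps.
Total bitrate: 9.380 Mbps.
Per item: 9.380 Mbps × 1800 s = 16,884 Mb = 2,110 MB.
Capacity: 4 TB = 32,000,000 Mb; 1895.29 items → 1895 complete.

1895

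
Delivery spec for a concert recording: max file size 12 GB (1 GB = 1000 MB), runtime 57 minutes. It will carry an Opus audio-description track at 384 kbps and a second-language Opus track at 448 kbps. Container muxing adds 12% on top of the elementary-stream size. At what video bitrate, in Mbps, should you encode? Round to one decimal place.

Budget: 12 GB = 96000.0 Mb.
Stream payload after overhead: 96000.0 / 1.12 = 85714.3 Mb.
57 min = 3420 s
Total bitrate budget: 85714.3 Mb / 3420 s = 25.063 Mbps.
Audio total: 384 + 448 = 832 kbps = 0.832 Mbps.
Video: 25.063 − 0.832 = 24.231 Mbps.

24.2 Mbps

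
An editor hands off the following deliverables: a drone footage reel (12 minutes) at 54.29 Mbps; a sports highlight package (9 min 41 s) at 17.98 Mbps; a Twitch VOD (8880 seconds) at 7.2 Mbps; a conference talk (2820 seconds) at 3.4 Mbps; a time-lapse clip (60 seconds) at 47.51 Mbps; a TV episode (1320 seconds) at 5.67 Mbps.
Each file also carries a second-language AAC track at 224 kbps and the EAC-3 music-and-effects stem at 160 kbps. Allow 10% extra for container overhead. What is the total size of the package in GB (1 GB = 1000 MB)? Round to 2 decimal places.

19.10 GB

Audio total: 224 + 160 = 384 kbps = 0.384 Mbps.
drone footage reel: 54.674 Mbps × 720 s × 1.10 = 43301.8 Mb
sports highlight package: 18.364 Mbps × 581 s × 1.10 = 11736.4 Mb
Twitch VOD: 7.584 Mbps × 8880 s × 1.10 = 74080.5 Mb
conference talk: 3.784 Mbps × 2820 s × 1.10 = 11738.0 Mb
time-lapse clip: 47.894 Mbps × 60 s × 1.10 = 3161.0 Mb
TV episode: 6.054 Mbps × 1320 s × 1.10 = 8790.4 Mb
Total: 152808.1 Mb = 19101.0 MB.
= 19.10 GB.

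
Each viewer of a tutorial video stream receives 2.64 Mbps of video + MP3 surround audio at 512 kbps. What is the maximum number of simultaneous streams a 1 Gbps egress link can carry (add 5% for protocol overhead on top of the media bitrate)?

Audio: 512 kbps = 0.512 Mbps.
Per-viewer media rate: 3.152 Mbps.
On the wire with 5% overhead: 3.310 Mbps.
1 Gbps = 1,000 Mbps; 1,000 / 3.310 = 302.15 → 302 viewers.

302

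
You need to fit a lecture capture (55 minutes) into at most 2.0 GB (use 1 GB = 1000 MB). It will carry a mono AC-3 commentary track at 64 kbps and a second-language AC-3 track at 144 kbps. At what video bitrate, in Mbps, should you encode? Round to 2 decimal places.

Budget: 2.0 GB = 16000.0 Mb.
55 min = 3300 s
Total bitrate budget: 16000.0 Mb / 3300 s = 4.848 Mbps.
Audio total: 64 + 144 = 208 kbps = 0.208 Mbps.
Video: 4.848 − 0.208 = 4.640 Mbps.

4.64 Mbps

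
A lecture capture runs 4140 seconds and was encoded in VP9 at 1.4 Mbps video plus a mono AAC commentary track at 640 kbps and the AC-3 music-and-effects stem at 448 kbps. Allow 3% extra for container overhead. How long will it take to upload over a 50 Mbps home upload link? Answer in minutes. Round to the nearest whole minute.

Audio total: 640 + 448 = 1088 kbps = 1.088 Mbps.
Total bitrate: 2.488 Mbps.
File: 2.488 Mbps × 4140 s = 10300.3 Mb.
With 3% container overhead: ×1.03. → 10609.3 Mb.
At 50 Mbps: 10609.3 / 50 = 212.2 s ≈ 3.54 minutes.

4 minutes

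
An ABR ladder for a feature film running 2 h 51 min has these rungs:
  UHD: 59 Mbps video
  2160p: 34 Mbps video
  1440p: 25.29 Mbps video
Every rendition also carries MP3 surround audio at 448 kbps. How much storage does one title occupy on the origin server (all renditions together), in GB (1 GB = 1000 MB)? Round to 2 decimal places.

2 h 51 min = 171 min = 10260 s
Audio: 448 kbps = 0.448 Mbps.
Sum of rendition bitrates: (59+0.448) + (34+0.448) + (25.29+0.448) = 119.634 Mbps.
× 10260 s = 1,227,445 Mb = 153,431 MB = 153.4 GB.

153.43 GB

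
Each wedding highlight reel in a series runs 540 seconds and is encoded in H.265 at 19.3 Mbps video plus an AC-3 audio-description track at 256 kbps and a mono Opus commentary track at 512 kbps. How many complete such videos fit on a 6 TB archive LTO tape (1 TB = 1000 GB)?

4429

Audio total: 256 + 512 = 768 kbps = 0.768 Mbps.
Total bitrate: 20.068 Mbps.
Per item: 20.068 Mbps × 540 s = 10,837 Mb = 1,355 MB.
Capacity: 6 TB = 48,000,000 Mb; 4429.38 items → 4429 complete.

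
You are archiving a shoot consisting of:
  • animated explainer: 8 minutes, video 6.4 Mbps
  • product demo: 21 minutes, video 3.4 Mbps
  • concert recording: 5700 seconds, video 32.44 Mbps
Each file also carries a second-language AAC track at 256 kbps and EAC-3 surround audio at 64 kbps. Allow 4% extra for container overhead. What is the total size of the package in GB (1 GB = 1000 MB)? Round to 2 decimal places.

25.30 GB

Audio total: 256 + 64 = 320 kbps = 0.320 Mbps.
animated explainer: 6.720 Mbps × 480 s × 1.04 = 3354.6 Mb
product demo: 3.720 Mbps × 1260 s × 1.04 = 4874.7 Mb
concert recording: 32.760 Mbps × 5700 s × 1.04 = 194201.3 Mb
Total: 202430.6 Mb = 25303.8 MB.
= 25.30 GB.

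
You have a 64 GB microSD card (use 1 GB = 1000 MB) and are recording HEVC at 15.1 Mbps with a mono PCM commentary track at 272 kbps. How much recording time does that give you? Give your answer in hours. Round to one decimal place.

9.3 hours

Audio: 272 kbps = 0.272 Mbps.
Total bitrate: 15.1 + 0.272 = 15.372 Mbps.
Capacity: 64 GB = 512,000 Mb.
Recording time: 512,000 / 15.372 = 33,307 s ≈ 9.25 hours.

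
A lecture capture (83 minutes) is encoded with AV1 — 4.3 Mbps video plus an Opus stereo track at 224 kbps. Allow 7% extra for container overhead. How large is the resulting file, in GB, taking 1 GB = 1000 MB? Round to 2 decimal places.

83 min = 4980 s
Audio: 224 kbps = 0.224 Mbps.
Total bitrate: 4.3 + 0.224 = 4.524 Mbps.
Stream data: 4.524 Mbps × 4980 s = 22529.5 Mb.
With 7% container overhead: ×1.07.
24,107 Mb ÷ 8 = 3,013 MB → 3.013 GB.

3.01 GB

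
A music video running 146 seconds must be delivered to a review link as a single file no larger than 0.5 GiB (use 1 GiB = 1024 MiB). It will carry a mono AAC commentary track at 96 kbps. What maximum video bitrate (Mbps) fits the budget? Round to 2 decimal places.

Budget: 0.5 GiB = 4295.0 Mb.
Total bitrate budget: 4295.0 Mb / 146 s = 29.418 Mbps.
Audio: 96 kbps = 0.096 Mbps.
Video: 29.418 − 0.096 = 29.322 Mbps.

29.32 Mbps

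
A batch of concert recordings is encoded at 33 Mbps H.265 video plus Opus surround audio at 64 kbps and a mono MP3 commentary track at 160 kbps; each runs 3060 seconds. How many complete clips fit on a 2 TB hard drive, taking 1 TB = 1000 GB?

Audio total: 64 + 160 = 224 kbps = 0.224 Mbps.
Total bitrate: 33.224 Mbps.
Per item: 33.224 Mbps × 3060 s = 101,665 Mb = 12,708 MB.
Capacity: 2 TB = 16,000,000 Mb; 157.38 items → 157 complete.

157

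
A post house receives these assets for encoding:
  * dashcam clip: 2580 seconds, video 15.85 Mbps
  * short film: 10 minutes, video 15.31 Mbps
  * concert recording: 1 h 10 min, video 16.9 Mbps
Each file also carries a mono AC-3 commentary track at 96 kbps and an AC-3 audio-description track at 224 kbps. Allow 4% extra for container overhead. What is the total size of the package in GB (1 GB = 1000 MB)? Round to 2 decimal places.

16.04 GB

Audio total: 96 + 224 = 320 kbps = 0.320 Mbps.
dashcam clip: 16.170 Mbps × 2580 s × 1.04 = 43387.3 Mb
short film: 15.630 Mbps × 600 s × 1.04 = 9753.1 Mb
concert recording: 17.220 Mbps × 4200 s × 1.04 = 75217.0 Mb
Total: 128357.4 Mb = 16044.7 MB.
= 16.04 GB.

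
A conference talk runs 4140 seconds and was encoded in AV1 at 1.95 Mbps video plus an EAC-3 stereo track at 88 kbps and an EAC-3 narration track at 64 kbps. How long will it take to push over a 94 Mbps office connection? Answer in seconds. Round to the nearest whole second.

93 seconds

Audio total: 88 + 64 = 152 kbps = 0.152 Mbps.
Total bitrate: 2.102 Mbps.
File: 2.102 Mbps × 4140 s = 8702.3 Mb.
At 94 Mbps: 8702.3 / 94 = 92.6 s ≈ 92.6 seconds.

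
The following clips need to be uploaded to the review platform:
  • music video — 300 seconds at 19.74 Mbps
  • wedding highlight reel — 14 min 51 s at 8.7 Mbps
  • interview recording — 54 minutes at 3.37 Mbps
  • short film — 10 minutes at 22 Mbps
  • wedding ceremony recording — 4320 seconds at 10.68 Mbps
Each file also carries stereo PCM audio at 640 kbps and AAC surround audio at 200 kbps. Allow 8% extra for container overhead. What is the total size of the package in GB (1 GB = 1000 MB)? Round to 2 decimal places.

12.39 GB

Audio total: 640 + 200 = 840 kbps = 0.840 Mbps.
music video: 20.580 Mbps × 300 s × 1.08 = 6667.9 Mb
wedding highlight reel: 9.540 Mbps × 891 s × 1.08 = 9180.2 Mb
interview recording: 4.210 Mbps × 3240 s × 1.08 = 14731.6 Mb
short film: 22.840 Mbps × 600 s × 1.08 = 14800.3 Mb
wedding ceremony recording: 11.520 Mbps × 4320 s × 1.08 = 53747.7 Mb
Total: 99127.7 Mb = 12391.0 MB.
= 12.39 GB.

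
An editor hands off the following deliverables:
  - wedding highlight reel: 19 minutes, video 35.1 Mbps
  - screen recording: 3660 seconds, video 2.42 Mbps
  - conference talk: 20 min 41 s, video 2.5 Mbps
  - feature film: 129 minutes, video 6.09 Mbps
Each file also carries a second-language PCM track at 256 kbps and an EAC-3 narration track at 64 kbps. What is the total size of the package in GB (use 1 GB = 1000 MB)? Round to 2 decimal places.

12.94 GB

Audio total: 256 + 64 = 320 kbps = 0.320 Mbps.
wedding highlight reel: 35.420 Mbps × 1140 s = 40378.8 Mb
screen recording: 2.740 Mbps × 3660 s = 10028.4 Mb
conference talk: 2.820 Mbps × 1241 s = 3499.6 Mb
feature film: 6.410 Mbps × 7740 s = 49613.4 Mb
Total: 103520.2 Mb = 12940.0 MB.
= 12.94 GB.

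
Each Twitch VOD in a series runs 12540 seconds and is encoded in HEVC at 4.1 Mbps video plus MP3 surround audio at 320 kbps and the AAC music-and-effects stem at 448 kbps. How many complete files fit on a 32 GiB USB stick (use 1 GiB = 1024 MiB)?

4

Audio total: 320 + 448 = 768 kbps = 0.768 Mbps.
Total bitrate: 4.868 Mbps.
Per item: 4.868 Mbps × 12540 s = 61,045 Mb = 7,631 MB.
Capacity: 32 GiB = 274,878 Mb; 4.50 items → 4 complete.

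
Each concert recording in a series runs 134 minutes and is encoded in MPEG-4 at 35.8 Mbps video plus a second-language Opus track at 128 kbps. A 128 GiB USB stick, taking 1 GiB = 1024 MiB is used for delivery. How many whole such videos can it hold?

134 min = 8040 s
Audio: 128 kbps = 0.128 Mbps.
Total bitrate: 35.928 Mbps.
Per item: 35.928 Mbps × 8040 s = 288,861 Mb = 36,108 MB.
Capacity: 128 GiB = 1,099,512 Mb; 3.81 items → 3 complete.

3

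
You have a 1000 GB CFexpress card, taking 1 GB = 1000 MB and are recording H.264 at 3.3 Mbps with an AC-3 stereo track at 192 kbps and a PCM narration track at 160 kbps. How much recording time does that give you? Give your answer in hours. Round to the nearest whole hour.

Audio total: 192 + 160 = 352 kbps = 0.352 Mbps.
Total bitrate: 3.3 + 0.352 = 3.652 Mbps.
Capacity: 1000 GB = 8,000,000 Mb.
Recording time: 8,000,000 / 3.652 = 2,190,581 s ≈ 608 hours.

608 hours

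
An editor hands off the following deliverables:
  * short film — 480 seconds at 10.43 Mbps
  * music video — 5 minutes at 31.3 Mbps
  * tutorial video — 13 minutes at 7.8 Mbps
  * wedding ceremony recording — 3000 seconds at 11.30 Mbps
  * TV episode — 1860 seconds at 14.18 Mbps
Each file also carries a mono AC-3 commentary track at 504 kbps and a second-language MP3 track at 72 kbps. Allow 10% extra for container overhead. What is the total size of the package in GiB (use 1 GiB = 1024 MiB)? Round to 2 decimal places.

10.81 GiB

Audio total: 504 + 72 = 576 kbps = 0.576 Mbps.
short film: 11.006 Mbps × 480 s × 1.10 = 5811.2 Mb
music video: 31.876 Mbps × 300 s × 1.10 = 10519.1 Mb
tutorial video: 8.376 Mbps × 780 s × 1.10 = 7186.6 Mb
wedding ceremony recording: 11.876 Mbps × 3000 s × 1.10 = 39190.8 Mb
TV episode: 14.756 Mbps × 1860 s × 1.10 = 30190.8 Mb
Total: 92898.4 Mb = 11612.3 MB.
= 10.81 GiB.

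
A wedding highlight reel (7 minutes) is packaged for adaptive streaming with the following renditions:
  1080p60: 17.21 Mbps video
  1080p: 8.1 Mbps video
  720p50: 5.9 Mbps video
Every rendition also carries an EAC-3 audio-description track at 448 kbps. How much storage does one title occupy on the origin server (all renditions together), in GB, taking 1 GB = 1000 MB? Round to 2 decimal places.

1.71 GB

7 min = 420 s
Audio: 448 kbps = 0.448 Mbps.
Sum of rendition bitrates: (17.21+0.448) + (8.1+0.448) + (5.9+0.448) = 32.554 Mbps.
× 420 s = 13,673 Mb = 1,709 MB = 1.709 GB.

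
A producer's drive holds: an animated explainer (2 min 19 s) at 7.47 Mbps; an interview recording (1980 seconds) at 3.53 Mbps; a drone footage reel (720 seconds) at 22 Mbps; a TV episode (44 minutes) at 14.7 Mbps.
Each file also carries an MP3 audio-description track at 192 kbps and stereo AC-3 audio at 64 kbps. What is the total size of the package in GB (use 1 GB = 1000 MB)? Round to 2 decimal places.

8.01 GB

Audio total: 192 + 64 = 256 kbps = 0.256 Mbps.
animated explainer: 7.726 Mbps × 139 s = 1073.9 Mb
interview recording: 3.786 Mbps × 1980 s = 7496.3 Mb
drone footage reel: 22.256 Mbps × 720 s = 16024.3 Mb
TV episode: 14.956 Mbps × 2640 s = 39483.8 Mb
Total: 64078.4 Mb = 8009.8 MB.
= 8.010 GB.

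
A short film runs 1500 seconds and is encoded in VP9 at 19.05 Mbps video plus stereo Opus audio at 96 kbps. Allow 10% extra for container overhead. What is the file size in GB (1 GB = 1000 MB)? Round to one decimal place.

3.9 GB

Audio: 96 kbps = 0.096 Mbps.
Total bitrate: 19.05 + 0.096 = 19.146 Mbps.
Stream data: 19.146 Mbps × 1500 s = 28719.0 Mb.
With 10% container overhead: ×1.10.
31,591 Mb ÷ 8 = 3,949 MB → 3.949 GB.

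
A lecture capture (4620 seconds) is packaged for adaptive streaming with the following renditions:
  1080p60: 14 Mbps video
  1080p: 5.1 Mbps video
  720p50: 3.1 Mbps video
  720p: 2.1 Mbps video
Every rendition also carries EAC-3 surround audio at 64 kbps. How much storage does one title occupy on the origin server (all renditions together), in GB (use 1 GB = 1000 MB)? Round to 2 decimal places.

Audio: 64 kbps = 0.064 Mbps.
Sum of rendition bitrates: (14+0.064) + (5.1+0.064) + (3.1+0.064) + (2.1+0.064) = 24.556 Mbps.
× 4620 s = 113,449 Mb = 14,181 MB = 14.18 GB.

14.18 GB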